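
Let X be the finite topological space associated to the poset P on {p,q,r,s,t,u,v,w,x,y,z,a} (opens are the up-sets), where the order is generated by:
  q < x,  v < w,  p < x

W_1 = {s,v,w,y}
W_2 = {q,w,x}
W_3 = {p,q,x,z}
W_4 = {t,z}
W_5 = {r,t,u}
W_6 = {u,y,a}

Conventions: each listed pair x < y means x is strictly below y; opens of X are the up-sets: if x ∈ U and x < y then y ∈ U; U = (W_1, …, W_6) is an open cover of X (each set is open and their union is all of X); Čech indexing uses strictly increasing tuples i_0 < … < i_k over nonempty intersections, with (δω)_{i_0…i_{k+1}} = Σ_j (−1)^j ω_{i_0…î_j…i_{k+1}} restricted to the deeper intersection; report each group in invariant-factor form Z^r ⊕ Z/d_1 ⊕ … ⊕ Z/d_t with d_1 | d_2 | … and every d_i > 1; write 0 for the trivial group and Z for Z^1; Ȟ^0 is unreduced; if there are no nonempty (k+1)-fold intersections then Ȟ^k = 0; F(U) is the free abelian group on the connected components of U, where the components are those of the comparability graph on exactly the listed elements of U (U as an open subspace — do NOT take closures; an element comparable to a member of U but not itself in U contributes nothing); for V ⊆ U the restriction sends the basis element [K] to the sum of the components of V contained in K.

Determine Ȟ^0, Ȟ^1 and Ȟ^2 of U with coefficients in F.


nerve of the cover:
  W12={w} W16={y} W23={q,x} W34={z} W45={t} W56={u}
components per intersection:
  W1: {s} {v,w} {y}
  W2: {q,x} {w}
  W3: {p,q,x} {z}
  W4: {t} {z}
  W5: {r} {t} {u}
  W6: {u} {y} {a}
  W12: {w}
  W16: {y}
  W23: {q,x}
  W34: {z}
  W45: {t}
  W56: {u}
C dims 15,6; δ0: rk 6, SNF 1^6
Ȟ^0 = (15 − 6) − 0 = 9, so Ȟ^0 ≅ Z^9
Ȟ^1 = (6 − 0) − 6 = 0, so Ȟ^1 ≅ 0
Ȟ^2 = (0 − 0) − 0 = 0, so Ȟ^2 ≅ 0

Ȟ^0 = Z^9, Ȟ^1 = 0, Ȟ^2 = 0


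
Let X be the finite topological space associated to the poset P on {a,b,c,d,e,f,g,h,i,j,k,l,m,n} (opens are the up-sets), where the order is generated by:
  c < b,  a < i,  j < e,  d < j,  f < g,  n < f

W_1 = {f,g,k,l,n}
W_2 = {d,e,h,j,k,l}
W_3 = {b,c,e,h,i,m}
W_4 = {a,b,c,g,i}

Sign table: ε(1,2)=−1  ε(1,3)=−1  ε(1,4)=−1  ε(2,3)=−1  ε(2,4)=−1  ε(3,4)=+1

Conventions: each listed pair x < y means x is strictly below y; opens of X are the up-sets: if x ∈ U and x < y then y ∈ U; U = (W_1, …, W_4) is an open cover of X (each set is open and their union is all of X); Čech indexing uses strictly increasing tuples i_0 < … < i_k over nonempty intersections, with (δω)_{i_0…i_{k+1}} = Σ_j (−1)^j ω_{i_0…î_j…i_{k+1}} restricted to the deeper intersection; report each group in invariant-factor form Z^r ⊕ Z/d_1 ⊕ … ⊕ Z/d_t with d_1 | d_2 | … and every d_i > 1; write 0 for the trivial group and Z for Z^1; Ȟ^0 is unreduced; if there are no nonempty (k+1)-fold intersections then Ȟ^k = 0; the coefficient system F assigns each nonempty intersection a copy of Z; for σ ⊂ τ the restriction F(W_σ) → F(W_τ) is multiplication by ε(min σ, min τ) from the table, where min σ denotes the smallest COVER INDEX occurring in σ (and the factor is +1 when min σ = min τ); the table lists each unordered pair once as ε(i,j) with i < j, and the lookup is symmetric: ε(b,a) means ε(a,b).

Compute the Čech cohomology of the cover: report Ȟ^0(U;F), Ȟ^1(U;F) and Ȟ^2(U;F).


Ȟ^0(U;F) ≅ 0,  Ȟ^1(U;F) ≅ Z/2,  Ȟ^2(U;F) ≅ 0

cover nerve:
  W12={k,l} W14={g} W23={e,h} W34={b,c,i}
C dims 4,4; δ0: rk 4, SNF 1^3·2
Ȟ^0: (4−4)−0=0 ⇒ 0
Ȟ^1: (4−0)−4=0 plus torsion [2] ⇒ Z/2
Ȟ^2: (0−0)−0=0 ⇒ 0


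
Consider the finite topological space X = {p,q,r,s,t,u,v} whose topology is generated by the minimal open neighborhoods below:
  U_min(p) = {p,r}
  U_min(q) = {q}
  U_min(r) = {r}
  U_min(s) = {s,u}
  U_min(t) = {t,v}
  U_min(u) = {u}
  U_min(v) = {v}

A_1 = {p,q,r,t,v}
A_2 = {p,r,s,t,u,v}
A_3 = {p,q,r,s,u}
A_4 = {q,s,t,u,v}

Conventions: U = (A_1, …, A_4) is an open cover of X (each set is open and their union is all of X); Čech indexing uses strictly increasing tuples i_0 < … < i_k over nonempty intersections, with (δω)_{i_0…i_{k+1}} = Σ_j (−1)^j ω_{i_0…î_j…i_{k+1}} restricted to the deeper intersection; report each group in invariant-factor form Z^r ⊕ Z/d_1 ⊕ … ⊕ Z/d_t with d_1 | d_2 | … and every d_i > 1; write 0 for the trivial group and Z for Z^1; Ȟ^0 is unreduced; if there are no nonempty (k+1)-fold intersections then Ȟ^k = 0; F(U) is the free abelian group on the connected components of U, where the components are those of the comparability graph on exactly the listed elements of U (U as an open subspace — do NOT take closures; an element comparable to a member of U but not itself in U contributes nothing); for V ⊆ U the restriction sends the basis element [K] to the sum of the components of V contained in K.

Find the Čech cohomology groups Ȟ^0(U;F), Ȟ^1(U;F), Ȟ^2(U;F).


Ȟ^0 ≅ Z^4, Ȟ^1 ≅ 0, Ȟ^2 ≅ 0

nerve simplices:
  A12={p,r,t,v} A13={p,q,r} A14={q,t,v} A23={p,r,s,u} A24={s,t,u,v} A34={q,s,u}
  A123={p,r} A124={t,v} A134={q} A234={s,u}
components per intersection:
  A1: {p,r} {q} {t,v}
  A2: {p,r} {s,u} {t,v}
  A3: {p,r} {q} {s,u}
  A4: {q} {s,u} {t,v}
  A12: {p,r} {t,v}
  A13: {p,r} {q}
  A14: {q} {t,v}
  A23: {p,r} {s,u}
  A24: {s,u} {t,v}
  A34: {q} {s,u}
  A123: {p,r}
  A124: {t,v}
  A134: {q}
  A234: {s,u}
C dims 12,12,4; δ0: rk 8, SNF 1^8; δ1: rk 4, SNF 1^4
degree 0: 12−8−0 = 4 → Ȟ^0 ≅ Z^4
degree 1: 12−4−8 = 0 → Ȟ^1 ≅ 0
degree 2: 4−0−4 = 0 → Ȟ^2 ≅ 0


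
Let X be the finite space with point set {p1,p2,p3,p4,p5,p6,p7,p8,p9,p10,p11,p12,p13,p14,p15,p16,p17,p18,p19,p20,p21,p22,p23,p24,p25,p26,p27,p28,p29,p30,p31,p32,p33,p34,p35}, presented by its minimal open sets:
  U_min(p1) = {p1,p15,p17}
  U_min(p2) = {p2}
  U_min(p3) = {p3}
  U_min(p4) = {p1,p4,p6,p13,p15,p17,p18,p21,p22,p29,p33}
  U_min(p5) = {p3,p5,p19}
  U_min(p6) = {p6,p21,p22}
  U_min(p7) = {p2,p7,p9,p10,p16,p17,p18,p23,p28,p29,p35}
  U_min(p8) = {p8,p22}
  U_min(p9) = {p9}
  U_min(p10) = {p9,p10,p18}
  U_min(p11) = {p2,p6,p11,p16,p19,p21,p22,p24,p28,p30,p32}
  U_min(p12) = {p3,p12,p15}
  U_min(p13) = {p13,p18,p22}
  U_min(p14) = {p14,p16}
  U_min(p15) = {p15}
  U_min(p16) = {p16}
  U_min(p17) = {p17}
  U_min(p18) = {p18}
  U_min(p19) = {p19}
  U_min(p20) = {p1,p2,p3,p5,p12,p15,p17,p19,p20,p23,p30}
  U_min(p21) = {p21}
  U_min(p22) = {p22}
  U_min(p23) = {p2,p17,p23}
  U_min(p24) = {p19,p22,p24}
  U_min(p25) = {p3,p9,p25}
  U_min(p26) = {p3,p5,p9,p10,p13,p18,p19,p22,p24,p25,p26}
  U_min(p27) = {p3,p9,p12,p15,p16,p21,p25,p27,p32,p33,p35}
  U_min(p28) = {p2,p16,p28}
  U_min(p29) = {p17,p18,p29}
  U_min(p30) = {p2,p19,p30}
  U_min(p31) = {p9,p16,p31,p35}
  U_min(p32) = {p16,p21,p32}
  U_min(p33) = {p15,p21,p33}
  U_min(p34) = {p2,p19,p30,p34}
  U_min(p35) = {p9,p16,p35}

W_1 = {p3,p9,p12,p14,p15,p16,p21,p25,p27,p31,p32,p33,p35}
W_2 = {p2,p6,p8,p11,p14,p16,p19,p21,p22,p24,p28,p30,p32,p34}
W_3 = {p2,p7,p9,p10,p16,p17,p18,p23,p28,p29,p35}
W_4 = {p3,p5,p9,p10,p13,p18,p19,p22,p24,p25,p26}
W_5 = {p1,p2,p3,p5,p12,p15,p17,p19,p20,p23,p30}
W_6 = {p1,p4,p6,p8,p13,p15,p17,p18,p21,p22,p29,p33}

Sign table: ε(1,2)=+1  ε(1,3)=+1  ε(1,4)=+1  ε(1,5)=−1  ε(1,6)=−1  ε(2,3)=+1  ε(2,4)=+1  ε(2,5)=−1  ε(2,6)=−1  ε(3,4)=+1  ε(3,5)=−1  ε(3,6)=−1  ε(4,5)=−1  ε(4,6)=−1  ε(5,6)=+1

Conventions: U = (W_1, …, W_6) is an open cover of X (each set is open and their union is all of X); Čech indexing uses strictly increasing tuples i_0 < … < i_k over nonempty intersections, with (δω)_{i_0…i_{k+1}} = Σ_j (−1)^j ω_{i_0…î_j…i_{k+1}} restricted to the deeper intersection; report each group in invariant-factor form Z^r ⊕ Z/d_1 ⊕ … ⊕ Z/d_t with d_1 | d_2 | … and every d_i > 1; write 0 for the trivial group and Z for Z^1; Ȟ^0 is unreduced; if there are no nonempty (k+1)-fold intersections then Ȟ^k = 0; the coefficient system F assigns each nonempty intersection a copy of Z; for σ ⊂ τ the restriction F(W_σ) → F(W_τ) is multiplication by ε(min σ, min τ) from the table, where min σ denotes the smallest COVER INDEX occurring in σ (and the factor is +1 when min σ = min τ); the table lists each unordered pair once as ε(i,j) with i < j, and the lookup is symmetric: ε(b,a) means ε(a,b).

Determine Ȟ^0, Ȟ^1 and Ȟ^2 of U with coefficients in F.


nerve of the cover:
  W12={p14,p16,p21,p32} W13={p9,p16,p35} W14={p3,p9,p25} W15={p3,p12,p15} W16={p15,p21,p33} W23={p2,p16,p28} W24={p19,p22,p24} W25={p2,p19,p30} W26={p6,p8,p21,p22} W34={p9,p10,p18} W35={p2,p17,p23} W36={p17,p18,p29} W45={p3,p5,p19} W46={p13,p18,p22} W56={p1,p15,p17}
  W123={p16} W126={p21} W134={p9} W145={p3} W156={p15} W235={p2} W245={p19} W246={p22} W346={p18} W356={p17}
C dims 6,15,10; δ0: rk 5, SNF 1^5; δ1: rk 10, SNF 1^9·2
Ȟ^0 = (6 − 5) − 0 = 1, so Ȟ^0 ≅ Z
Ȟ^1 = (15 − 10) − 5 = 0, so Ȟ^1 ≅ 0
Ȟ^2 = (10 − 0) − 10 = 0 plus torsion [2], so Ȟ^2 ≅ Z/2

Ȟ^0 = Z; Ȟ^1 = 0; Ȟ^2 = Z/2


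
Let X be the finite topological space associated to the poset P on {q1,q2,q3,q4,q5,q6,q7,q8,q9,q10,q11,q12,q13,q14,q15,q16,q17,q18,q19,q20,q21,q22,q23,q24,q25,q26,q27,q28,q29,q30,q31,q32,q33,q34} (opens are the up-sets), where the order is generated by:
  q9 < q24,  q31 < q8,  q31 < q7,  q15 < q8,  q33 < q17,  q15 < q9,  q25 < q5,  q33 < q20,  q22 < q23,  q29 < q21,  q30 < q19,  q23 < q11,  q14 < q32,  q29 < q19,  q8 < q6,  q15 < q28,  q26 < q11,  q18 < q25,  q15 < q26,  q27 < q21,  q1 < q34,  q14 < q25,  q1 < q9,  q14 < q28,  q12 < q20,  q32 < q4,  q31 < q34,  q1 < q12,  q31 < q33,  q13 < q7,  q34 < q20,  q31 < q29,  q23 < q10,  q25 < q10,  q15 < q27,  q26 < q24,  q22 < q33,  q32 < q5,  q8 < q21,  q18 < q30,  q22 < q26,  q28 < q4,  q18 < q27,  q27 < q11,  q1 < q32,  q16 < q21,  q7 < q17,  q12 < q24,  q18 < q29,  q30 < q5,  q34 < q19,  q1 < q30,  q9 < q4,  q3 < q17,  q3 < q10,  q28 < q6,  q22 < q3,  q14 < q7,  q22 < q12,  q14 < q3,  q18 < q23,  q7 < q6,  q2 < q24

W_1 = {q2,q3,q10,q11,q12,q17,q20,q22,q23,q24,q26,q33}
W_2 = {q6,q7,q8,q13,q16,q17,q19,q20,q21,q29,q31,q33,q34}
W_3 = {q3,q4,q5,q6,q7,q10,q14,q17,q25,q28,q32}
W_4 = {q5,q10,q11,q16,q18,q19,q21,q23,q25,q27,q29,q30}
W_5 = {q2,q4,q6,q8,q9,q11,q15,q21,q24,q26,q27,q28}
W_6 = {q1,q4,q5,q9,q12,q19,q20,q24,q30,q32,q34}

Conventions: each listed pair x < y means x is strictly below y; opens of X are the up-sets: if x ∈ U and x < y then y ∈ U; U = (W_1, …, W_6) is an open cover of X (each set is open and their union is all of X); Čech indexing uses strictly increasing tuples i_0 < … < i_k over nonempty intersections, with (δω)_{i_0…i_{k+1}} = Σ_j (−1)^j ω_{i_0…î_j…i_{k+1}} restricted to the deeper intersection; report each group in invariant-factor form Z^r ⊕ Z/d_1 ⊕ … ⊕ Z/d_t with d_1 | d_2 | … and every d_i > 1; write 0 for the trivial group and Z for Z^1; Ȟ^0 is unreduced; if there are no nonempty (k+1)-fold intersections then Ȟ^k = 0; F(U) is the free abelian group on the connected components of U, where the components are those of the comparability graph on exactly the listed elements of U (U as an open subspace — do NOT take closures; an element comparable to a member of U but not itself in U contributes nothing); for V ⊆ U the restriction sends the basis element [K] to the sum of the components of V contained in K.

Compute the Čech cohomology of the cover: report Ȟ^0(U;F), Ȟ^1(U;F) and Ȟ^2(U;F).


nerve simplices:
  W12={q17,q20,q33} W13={q3,q10,q17} W14={q10,q11,q23} W15={q2,q11,q24,q26} W16={q12,q20,q24} W23={q6,q7,q17} W24={q16,q19,q21,q29} W25={q6,q8,q21} W26={q19,q20,q34} W34={q5,q10,q25} W35={q4,q6,q28} W36={q4,q5,q32} W45={q11,q21,q27} W46={q5,q19,q30} W56={q4,q9,q24}
  W123={q17} W126={q20} W134={q10} W145={q11} W156={q24} W235={q6} W245={q21} W246={q19} W346={q5} W356={q4}
components per intersection:
  W1: {q2,q3,q10,q11,q12,q17,q20,q22,q23,q24,q26,q33}
  W2: {q6,q7,q8,q13,q16,q17,q19,q20,q21,q29,q31,q33,q34}
  W3: {q3,q4,q5,q6,q7,q10,q14,q17,q25,q28,q32}
  W4: {q5,q10,q11,q16,q18,q19,q21,q23,q25,q27,q29,q30}
  W5: {q2,q4,q6,q8,q9,q11,q15,q21,q24,q26,q27,q28}
  W6: {q1,q4,q5,q9,q12,q19,q20,q24,q30,q32,q34}
  W12: {q17,q20,q33}
  W13: {q3,q10,q17}
  W14: {q10,q11,q23}
  W15: {q2,q11,q24,q26}
  W16: {q12,q20,q24}
  W23: {q6,q7,q17}
  W24: {q16,q19,q21,q29}
  W25: {q6,q8,q21}
  W26: {q19,q20,q34}
  W34: {q5,q10,q25}
  W35: {q4,q6,q28}
  W36: {q4,q5,q32}
  W45: {q11,q21,q27}
  W46: {q5,q19,q30}
  W56: {q4,q9,q24}
  W123: {q17}
  W126: {q20}
  W134: {q10}
  W145: {q11}
  W156: {q24}
  W235: {q6}
  W245: {q21}
  W246: {q19}
  W346: {q5}
  W356: {q4}
C dims 6,15,10; δ0: rk 5, SNF 1^5; δ1: rk 10, SNF 1^9·2
degree 0: 6−5−0 = 1 → Ȟ^0 ≅ Z
degree 1: 15−10−5 = 0 → Ȟ^1 ≅ 0
degree 2: 10−0−10 = 0 plus torsion [2] → Ȟ^2 ≅ Z/2

Ȟ^0(U;F) ≅ Z,  Ȟ^1(U;F) ≅ 0,  Ȟ^2(U;F) ≅ Z/2


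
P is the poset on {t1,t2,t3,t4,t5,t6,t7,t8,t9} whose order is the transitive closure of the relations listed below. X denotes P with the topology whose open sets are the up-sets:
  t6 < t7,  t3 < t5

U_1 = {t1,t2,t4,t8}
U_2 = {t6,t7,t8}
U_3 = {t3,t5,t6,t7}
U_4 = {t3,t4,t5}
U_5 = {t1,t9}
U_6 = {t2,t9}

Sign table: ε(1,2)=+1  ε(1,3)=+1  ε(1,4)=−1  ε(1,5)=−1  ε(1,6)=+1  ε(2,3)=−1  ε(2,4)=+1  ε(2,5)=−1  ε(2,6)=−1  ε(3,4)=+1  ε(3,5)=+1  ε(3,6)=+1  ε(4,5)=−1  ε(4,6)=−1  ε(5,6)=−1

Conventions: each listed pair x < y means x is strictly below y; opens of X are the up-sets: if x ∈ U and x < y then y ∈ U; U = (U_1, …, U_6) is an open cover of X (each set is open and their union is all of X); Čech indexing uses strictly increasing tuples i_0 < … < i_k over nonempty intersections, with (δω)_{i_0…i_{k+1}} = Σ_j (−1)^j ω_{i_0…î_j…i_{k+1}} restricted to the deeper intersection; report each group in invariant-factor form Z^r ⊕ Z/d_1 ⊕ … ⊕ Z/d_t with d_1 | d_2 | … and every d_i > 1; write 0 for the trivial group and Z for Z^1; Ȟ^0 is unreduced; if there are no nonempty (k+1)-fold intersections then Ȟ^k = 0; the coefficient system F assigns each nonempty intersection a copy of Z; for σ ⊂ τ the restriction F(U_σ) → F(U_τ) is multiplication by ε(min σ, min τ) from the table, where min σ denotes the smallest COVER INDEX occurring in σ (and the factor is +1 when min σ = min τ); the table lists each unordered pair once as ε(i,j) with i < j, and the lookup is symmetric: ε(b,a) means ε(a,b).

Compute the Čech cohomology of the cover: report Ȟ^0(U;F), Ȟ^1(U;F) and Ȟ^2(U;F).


nerve of the cover:
  U12={t8} U14={t4} U15={t1} U16={t2} U23={t6,t7} U34={t3,t5} U56={t9}
C dims 6,7; δ0: rk 5, SNF 1^5
Ȟ^0 = (6 − 5) − 0 = 1, so Ȟ^0 ≅ Z
Ȟ^1 = (7 − 0) − 5 = 2, so Ȟ^1 ≅ Z^2
Ȟ^2 = (0 − 0) − 0 = 0, so Ȟ^2 ≅ 0

Ȟ^0 = Z, Ȟ^1 = Z^2, Ȟ^2 = 0


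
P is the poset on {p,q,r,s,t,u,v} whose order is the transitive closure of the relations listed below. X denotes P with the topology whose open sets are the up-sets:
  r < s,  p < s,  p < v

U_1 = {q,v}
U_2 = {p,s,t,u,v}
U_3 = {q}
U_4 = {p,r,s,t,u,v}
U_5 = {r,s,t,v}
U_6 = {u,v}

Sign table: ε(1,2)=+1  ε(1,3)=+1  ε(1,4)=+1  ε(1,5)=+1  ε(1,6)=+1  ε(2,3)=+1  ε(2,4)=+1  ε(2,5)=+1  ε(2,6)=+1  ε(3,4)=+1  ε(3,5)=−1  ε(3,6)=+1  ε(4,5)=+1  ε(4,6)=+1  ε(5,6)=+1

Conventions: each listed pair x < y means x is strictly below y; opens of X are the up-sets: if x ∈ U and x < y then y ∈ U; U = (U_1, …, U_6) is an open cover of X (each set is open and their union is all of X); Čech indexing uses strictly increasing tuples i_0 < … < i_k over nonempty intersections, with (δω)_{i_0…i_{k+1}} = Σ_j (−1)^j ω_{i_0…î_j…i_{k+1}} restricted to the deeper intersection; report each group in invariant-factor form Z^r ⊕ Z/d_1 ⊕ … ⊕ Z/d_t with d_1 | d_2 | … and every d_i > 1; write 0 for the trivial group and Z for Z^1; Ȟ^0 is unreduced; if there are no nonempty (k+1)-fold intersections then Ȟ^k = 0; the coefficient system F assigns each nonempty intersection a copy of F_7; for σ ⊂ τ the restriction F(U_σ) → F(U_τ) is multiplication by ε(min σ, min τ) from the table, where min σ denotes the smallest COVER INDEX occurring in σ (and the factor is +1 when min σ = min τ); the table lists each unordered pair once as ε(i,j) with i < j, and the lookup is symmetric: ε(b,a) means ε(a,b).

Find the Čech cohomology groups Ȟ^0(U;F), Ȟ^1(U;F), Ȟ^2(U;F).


Ȟ^0 ≅ Z/7,  Ȟ^1 ≅ 0,  Ȟ^2 ≅ 0

nonempty overlaps:
  U12={v} U13={q} U14={v} U15={v} U16={v} U24={p,s,t,u,v} U25={s,t,v} U26={u,v} U45={r,s,t,v} U46={u,v} U56={v}
  U124={v} U125={v} U126={v} U145={v} U146={v} U156={v} U245={s,t,v} U246={u,v} U256={v} U456={v}
  U1245={v} U1246={v} U1256={v} U1456={v} U2456={v}
  U12456={v}
C dims 6,11,10,5; δ0: rk_F7 5; δ1: rk_F7 6; δ2: rk_F7 4
degree 0: 6−5−0 = 1 → Ȟ^0 ≅ Z/7
degree 1: 11−6−5 = 0 → Ȟ^1 ≅ 0
degree 2: 10−4−6 = 0 → Ȟ^2 ≅ 0


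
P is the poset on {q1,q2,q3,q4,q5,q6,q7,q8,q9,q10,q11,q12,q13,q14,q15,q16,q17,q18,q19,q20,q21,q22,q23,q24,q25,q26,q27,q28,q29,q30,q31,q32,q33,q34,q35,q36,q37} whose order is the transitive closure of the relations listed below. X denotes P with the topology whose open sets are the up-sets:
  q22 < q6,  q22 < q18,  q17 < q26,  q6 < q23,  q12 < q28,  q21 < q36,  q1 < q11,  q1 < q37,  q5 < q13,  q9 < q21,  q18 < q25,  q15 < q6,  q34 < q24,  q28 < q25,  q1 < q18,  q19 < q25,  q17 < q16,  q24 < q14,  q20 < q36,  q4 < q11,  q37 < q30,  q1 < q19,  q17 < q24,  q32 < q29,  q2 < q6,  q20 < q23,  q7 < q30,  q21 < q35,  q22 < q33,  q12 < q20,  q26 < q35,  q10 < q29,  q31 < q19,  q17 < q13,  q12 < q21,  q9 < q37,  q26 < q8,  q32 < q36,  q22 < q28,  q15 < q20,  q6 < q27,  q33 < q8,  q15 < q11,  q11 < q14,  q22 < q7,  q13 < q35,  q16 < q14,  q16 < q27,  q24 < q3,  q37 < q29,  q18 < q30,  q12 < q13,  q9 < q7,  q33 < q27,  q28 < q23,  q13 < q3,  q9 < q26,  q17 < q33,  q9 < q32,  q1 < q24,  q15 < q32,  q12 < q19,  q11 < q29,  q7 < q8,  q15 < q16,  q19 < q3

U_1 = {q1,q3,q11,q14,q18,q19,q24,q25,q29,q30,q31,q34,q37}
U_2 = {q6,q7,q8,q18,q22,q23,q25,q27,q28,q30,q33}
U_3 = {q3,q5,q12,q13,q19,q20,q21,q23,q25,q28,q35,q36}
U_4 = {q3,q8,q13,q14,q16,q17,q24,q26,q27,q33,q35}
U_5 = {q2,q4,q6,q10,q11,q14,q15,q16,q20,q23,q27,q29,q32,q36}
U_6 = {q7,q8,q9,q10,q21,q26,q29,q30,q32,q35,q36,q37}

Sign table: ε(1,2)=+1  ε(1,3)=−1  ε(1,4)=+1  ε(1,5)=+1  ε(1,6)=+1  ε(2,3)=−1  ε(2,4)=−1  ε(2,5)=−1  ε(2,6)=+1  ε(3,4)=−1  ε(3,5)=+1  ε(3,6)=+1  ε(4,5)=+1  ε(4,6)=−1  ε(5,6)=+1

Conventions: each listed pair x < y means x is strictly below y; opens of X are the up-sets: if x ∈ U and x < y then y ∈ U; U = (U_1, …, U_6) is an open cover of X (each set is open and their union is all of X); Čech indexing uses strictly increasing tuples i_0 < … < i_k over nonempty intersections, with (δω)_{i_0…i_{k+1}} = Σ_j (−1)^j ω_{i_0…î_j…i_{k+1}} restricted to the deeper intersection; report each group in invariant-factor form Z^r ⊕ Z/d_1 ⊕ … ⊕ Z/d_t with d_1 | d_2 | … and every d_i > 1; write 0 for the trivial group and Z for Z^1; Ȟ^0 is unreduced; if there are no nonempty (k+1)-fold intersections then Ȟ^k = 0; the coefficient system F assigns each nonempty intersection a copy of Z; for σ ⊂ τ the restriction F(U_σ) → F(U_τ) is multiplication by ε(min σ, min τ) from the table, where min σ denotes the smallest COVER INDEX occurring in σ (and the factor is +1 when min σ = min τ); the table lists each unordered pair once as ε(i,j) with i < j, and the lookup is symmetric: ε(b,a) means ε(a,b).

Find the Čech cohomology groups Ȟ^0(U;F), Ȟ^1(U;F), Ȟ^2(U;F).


Ȟ^0 ≅ 0, Ȟ^1 ≅ Z/2 and Ȟ^2 ≅ Z

nonempty overlaps:
  U12={q18,q25,q30} U13={q3,q19,q25} U14={q3,q14,q24} U15={q11,q14,q29} U16={q29,q30,q37} U23={q23,q25,q28} U24={q8,q27,q33} U25={q6,q23,q27} U26={q7,q8,q30} U34={q3,q13,q35} U35={q20,q23,q36} U36={q21,q35,q36} U45={q14,q16,q27} U46={q8,q26,q35} U56={q10,q29,q32,q36}
  U123={q25} U126={q30} U134={q3} U145={q14} U156={q29} U235={q23} U245={q27} U246={q8} U346={q35} U356={q36}
C dims 6,15,10; δ0: rk 6, SNF 1^5·2; δ1: rk 9, SNF 1^9
degree 0: 6−6−0 = 0 → Ȟ^0 ≅ 0
degree 1: 15−9−6 = 0 plus torsion [2] → Ȟ^1 ≅ Z/2
degree 2: 10−0−9 = 1 → Ȟ^2 ≅ Z


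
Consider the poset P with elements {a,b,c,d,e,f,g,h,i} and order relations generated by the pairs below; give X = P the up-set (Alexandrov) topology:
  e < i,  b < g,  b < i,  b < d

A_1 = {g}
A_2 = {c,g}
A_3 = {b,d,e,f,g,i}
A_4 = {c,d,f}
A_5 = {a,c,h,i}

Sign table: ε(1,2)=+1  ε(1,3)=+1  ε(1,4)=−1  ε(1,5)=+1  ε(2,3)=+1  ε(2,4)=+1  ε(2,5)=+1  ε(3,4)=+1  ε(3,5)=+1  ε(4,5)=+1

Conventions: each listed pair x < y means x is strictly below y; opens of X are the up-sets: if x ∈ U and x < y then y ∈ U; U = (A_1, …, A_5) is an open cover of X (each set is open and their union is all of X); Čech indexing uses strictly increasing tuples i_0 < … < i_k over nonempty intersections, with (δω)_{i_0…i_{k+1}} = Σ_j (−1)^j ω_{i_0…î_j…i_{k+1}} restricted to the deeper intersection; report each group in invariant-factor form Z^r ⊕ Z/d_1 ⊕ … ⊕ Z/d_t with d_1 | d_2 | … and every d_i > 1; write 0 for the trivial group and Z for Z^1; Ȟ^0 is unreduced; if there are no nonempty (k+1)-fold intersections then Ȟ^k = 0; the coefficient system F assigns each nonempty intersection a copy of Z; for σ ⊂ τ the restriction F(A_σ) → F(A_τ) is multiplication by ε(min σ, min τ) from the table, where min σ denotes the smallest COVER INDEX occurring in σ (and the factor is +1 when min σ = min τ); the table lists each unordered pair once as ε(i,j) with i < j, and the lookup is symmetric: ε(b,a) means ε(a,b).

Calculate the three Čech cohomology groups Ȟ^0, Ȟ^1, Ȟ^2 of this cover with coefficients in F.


nerve of the cover:
  A12={g} A13={g} A23={g} A24={c} A25={c} A34={d,f} A35={i} A45={c}
  A123={g} A245={c}
C dims 5,8,2; δ0: rk 4, SNF 1^4; δ1: rk 2, SNF 1^2
Ȟ^0 = (5 − 4) − 0 = 1, so Ȟ^0 ≅ Z
Ȟ^1 = (8 − 2) − 4 = 2, so Ȟ^1 ≅ Z^2
Ȟ^2 = (2 − 0) − 2 = 0, so Ȟ^2 ≅ 0

Ȟ^0(U;F) ≅ Z,  Ȟ^1(U;F) ≅ Z^2,  Ȟ^2(U;F) ≅ 0


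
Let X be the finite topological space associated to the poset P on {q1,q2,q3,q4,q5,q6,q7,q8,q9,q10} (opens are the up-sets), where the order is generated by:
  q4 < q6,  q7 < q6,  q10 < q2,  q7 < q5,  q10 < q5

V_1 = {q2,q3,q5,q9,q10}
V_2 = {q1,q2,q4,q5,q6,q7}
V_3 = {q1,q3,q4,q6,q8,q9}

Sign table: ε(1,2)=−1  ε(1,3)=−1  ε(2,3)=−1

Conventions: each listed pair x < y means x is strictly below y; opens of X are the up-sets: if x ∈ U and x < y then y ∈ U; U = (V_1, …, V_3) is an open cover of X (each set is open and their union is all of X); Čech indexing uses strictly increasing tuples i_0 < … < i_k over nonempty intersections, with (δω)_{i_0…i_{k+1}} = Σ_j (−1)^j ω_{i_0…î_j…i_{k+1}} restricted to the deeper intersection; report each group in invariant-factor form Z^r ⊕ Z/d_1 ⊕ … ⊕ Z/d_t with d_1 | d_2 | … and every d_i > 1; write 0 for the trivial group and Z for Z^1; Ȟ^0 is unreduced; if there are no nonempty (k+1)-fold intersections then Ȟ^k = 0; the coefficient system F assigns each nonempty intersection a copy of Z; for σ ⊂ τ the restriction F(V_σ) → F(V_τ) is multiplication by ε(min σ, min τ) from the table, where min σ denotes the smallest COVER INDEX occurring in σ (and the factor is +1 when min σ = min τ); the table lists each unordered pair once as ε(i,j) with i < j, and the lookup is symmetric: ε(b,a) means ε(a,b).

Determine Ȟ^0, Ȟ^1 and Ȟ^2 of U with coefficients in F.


cover nerve:
  V12={q2,q5} V13={q3,q9} V23={q1,q4,q6}
C dims 3,3; δ0: rk 3, SNF 1^2·2
Ȟ^0: (3−3)−0=0 ⇒ 0
Ȟ^1: (3−0)−3=0 plus torsion [2] ⇒ Z/2
Ȟ^2: (0−0)−0=0 ⇒ 0

Ȟ^0 ≅ 0, Ȟ^1 ≅ Z/2 and Ȟ^2 ≅ 0


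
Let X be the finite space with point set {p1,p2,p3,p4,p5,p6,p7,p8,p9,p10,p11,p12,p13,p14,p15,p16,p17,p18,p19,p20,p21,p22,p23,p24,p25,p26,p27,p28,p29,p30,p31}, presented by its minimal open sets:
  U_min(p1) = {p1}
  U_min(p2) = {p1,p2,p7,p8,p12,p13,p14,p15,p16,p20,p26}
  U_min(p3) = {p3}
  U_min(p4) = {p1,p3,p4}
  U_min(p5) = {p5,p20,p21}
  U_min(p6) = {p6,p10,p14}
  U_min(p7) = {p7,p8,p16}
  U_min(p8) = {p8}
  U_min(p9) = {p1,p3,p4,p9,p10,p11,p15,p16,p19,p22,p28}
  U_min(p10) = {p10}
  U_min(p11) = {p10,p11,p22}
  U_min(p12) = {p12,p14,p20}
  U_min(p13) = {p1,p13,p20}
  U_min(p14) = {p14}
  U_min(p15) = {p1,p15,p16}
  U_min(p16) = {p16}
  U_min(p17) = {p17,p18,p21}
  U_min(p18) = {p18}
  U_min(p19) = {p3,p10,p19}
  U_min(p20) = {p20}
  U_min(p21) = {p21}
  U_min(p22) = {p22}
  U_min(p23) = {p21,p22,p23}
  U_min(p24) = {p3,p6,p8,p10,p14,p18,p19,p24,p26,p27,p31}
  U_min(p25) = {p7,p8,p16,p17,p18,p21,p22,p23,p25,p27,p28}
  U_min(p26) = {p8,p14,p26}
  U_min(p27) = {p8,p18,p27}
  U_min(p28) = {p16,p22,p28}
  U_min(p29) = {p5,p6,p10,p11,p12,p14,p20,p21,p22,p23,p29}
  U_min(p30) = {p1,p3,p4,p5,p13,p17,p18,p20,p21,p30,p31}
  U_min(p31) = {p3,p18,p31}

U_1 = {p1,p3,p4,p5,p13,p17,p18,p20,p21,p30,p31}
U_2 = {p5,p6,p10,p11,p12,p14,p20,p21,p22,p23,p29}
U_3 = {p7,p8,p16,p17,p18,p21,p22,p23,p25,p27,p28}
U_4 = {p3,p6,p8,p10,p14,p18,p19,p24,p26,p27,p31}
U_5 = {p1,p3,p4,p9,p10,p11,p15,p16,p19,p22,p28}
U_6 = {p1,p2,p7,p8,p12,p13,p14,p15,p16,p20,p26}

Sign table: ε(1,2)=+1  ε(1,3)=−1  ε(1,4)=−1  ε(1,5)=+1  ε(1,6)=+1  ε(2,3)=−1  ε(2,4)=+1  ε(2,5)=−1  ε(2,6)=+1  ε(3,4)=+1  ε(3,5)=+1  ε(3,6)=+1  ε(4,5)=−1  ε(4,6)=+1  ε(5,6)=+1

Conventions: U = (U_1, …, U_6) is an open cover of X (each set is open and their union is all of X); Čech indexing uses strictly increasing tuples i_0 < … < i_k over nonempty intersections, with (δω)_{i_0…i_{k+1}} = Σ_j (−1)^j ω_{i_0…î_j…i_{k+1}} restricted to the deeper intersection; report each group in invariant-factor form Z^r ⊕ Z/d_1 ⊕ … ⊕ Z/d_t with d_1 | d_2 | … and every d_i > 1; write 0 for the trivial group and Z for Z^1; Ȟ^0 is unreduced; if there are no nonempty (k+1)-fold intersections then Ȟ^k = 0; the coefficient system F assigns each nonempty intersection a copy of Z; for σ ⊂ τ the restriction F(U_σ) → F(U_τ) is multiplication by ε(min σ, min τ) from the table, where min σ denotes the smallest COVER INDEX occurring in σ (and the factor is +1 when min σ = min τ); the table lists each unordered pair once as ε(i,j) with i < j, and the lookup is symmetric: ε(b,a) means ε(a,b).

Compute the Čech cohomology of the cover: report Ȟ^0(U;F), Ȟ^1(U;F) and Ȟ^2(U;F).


nonempty overlaps:
  U12={p5,p20,p21} U13={p17,p18,p21} U14={p3,p18,p31} U15={p1,p3,p4} U16={p1,p13,p20} U23={p21,p22,p23} U24={p6,p10,p14} U25={p10,p11,p22} U26={p12,p14,p20} U34={p8,p18,p27} U35={p16,p22,p28} U36={p7,p8,p16} U45={p3,p10,p19} U46={p8,p14,p26} U56={p1,p15,p16}
  U123={p21} U126={p20} U134={p18} U145={p3} U156={p1} U235={p22} U245={p10} U246={p14} U346={p8} U356={p16}
C dims 6,15,10; δ0: rk 6, SNF 1^5·2; δ1: rk 9, SNF 1^9
degree 0: 6−6−0 = 0 → Ȟ^0 ≅ 0
degree 1: 15−9−6 = 0 plus torsion [2] → Ȟ^1 ≅ Z/2
degree 2: 10−0−9 = 1 → Ȟ^2 ≅ Z

Ȟ^0(U;F) ≅ 0, Ȟ^1(U;F) ≅ Z/2 and Ȟ^2(U;F) ≅ Z


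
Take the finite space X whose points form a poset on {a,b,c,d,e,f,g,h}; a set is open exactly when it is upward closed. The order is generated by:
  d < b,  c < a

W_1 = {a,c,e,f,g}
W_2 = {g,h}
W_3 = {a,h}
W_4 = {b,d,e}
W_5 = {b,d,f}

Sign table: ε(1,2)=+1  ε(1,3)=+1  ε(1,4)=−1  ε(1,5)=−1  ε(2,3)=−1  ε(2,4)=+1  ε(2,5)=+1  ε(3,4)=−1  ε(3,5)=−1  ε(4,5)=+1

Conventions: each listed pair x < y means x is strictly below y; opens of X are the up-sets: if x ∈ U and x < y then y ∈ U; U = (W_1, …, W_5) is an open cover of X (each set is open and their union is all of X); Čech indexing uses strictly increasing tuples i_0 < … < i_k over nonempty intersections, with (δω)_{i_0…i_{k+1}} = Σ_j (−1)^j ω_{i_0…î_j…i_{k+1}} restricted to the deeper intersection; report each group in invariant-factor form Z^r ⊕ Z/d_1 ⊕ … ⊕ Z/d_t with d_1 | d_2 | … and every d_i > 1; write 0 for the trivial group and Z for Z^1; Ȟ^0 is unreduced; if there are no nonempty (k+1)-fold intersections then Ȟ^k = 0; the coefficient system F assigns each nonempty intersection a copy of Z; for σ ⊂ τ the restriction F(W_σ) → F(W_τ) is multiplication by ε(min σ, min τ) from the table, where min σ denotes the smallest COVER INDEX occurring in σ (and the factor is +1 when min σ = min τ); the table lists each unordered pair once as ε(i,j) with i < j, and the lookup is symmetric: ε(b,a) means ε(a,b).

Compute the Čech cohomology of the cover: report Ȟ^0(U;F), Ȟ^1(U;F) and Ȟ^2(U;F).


Ȟ^0 ≅ 0, Ȟ^1 ≅ Z ⊕ Z/2 and Ȟ^2 ≅ 0

intersection data:
  W12={g} W13={a} W14={e} W15={f} W23={h} W45={b,d}
C dims 5,6; δ0: rk 5, SNF 1^4·2
Ȟ^0 = (5 − 5) − 0 = 0, so Ȟ^0 ≅ 0
Ȟ^1 = (6 − 0) − 5 = 1 plus torsion [2], so Ȟ^1 ≅ Z ⊕ Z/2
Ȟ^2 = (0 − 0) − 0 = 0, so Ȟ^2 ≅ 0


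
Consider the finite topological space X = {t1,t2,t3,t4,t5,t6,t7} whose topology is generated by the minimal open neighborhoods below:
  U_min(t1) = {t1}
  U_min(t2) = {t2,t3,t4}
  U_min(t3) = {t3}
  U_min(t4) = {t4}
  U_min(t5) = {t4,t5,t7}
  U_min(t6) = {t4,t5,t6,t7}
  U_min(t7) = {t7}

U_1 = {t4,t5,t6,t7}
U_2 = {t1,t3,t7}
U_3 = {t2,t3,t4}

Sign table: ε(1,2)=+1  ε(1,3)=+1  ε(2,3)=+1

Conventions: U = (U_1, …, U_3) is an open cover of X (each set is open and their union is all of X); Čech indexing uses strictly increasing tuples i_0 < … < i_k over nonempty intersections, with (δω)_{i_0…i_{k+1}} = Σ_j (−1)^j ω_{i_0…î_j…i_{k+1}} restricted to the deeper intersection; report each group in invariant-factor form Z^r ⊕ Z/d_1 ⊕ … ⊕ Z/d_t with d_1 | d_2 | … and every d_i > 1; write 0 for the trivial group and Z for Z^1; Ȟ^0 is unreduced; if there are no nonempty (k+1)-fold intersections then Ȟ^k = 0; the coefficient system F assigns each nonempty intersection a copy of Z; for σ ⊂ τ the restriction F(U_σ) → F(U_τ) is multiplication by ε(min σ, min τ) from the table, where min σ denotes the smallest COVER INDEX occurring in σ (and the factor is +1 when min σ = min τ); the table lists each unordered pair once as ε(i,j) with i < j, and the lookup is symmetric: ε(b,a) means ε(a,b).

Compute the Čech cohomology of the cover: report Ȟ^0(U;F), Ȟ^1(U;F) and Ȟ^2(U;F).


intersection data:
  U12={t7} U13={t4} U23={t3}
C dims 3,3; δ0: rk 2, SNF 1^2
Ȟ^0 = (3 − 2) − 0 = 1, so Ȟ^0 ≅ Z
Ȟ^1 = (3 − 0) − 2 = 1, so Ȟ^1 ≅ Z
Ȟ^2 = (0 − 0) − 0 = 0, so Ȟ^2 ≅ 0

Ȟ^0 = Z, Ȟ^1 = Z, Ȟ^2 = 0


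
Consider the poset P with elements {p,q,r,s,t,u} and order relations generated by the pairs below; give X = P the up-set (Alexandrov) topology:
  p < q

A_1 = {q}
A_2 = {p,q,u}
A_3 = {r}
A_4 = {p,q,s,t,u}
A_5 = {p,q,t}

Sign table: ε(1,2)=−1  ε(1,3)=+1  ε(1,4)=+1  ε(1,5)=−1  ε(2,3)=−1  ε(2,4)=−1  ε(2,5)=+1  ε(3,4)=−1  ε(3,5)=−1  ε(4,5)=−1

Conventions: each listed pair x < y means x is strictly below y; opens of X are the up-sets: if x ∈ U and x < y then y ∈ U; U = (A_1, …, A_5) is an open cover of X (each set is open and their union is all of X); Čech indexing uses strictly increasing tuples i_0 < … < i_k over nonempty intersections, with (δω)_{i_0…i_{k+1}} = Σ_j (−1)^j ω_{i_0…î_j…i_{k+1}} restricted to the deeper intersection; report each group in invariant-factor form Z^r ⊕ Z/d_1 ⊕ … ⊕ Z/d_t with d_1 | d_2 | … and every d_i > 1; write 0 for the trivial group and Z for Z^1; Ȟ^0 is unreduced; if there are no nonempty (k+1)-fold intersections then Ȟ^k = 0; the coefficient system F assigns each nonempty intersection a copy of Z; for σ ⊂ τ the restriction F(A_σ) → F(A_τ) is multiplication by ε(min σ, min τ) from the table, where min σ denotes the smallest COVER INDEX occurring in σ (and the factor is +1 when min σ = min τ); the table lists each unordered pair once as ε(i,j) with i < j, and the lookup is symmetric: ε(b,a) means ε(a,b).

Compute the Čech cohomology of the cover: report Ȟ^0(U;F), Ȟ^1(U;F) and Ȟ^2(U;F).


nonempty intersections:
  A12={q} A14={q} A15={q} A24={p,q,u} A25={p,q} A45={p,q,t}
  A124={q} A125={q} A145={q} A245={p,q}
  A1245={q}
C dims 5,6,4,1; δ0: rk 3, SNF 1^3; δ1: rk 3, SNF 1^3; δ2: rk 1, SNF 1^1
Ȟ^0: (5−3)−0=2 ⇒ Z^2
Ȟ^1: (6−3)−3=0 ⇒ 0
Ȟ^2: (4−1)−3=0 ⇒ 0

Ȟ^0(U;F) ≅ Z^2; Ȟ^1(U;F) ≅ 0; Ȟ^2(U;F) ≅ 0


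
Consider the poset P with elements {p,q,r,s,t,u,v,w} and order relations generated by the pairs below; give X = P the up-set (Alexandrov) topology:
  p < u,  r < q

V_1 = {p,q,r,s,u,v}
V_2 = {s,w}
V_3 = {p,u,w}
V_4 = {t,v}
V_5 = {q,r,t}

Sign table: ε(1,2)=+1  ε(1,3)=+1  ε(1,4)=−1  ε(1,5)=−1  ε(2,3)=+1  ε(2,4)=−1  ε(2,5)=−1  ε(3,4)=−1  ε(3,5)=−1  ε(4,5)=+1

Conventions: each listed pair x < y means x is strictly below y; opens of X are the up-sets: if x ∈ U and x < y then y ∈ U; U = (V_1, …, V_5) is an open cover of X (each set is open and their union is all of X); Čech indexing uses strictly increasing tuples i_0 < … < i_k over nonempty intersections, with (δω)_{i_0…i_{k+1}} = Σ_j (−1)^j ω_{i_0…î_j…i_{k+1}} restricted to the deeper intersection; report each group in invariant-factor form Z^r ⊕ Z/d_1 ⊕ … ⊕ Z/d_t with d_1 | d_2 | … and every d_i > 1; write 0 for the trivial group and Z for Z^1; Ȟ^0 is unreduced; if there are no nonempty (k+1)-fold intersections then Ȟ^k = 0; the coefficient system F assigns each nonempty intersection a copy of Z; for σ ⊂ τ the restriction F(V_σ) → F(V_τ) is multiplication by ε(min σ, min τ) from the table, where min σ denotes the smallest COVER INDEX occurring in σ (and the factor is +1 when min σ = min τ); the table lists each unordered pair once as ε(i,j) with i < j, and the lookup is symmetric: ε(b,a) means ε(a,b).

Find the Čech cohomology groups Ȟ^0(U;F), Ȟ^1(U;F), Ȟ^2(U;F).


Ȟ^0(U;F) ≅ Z, Ȟ^1(U;F) ≅ Z^2, Ȟ^2(U;F) ≅ 0

nonempty intersections:
  V12={s} V13={p,u} V14={v} V15={q,r} V23={w} V45={t}
C dims 5,6; δ0: rk 4, SNF 1^4
Ȟ^0: (5−4)−0=1 ⇒ Z
Ȟ^1: (6−0)−4=2 ⇒ Z^2
Ȟ^2: (0−0)−0=0 ⇒ 0


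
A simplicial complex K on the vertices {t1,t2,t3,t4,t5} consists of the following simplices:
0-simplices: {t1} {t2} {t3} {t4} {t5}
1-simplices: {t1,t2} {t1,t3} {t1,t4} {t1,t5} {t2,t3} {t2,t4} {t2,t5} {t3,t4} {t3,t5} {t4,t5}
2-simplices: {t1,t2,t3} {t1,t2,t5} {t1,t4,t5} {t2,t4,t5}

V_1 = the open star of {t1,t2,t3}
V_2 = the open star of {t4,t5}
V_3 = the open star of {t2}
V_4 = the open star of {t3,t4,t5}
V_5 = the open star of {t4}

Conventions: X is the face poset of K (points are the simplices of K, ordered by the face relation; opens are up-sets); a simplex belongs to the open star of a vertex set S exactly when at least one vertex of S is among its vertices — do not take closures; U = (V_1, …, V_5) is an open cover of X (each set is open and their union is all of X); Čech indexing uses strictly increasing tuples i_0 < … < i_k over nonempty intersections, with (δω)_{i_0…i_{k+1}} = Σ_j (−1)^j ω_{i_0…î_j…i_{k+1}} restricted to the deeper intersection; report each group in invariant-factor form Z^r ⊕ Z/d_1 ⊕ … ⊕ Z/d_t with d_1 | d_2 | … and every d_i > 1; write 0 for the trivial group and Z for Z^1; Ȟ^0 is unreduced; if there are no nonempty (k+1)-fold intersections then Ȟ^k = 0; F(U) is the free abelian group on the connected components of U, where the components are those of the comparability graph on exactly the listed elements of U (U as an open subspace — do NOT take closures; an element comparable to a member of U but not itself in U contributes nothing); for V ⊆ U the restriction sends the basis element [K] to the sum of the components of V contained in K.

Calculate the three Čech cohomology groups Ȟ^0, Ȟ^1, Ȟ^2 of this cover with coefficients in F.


Ȟ^0 = Z, Ȟ^1 = Z and Ȟ^2 = 0

nonempty overlaps:
  V1={{t1},{t2},{t3},{t1,t2},{t1,t3},{t1,t4},{t1,t5},{t2,t3},{t2,t4},{t2,t5},{t3,t4},{t3,t5},{t1,t2,t3},{t1,t2,t5},{t1,t4,t5},{t2,t4,t5}} V2={{t4},{t5},{t1,t4},{t1,t5},{t2,t4},{t2,t5},{t3,t4},{t3,t5},{t4,t5},{t1,t2,t5},{t1,t4,t5},{t2,t4,t5}} V3={{t2},{t1,t2},{t2,t3},{t2,t4},{t2,t5},{t1,t2,t3},{t1,t2,t5},{t2,t4,t5}} V4={{t3},{t4},{t5},{t1,t3},{t1,t4},{t1,t5},{t2,t3},{t2,t4},{t2,t5},{t3,t4},{t3,t5},{t4,t5},{t1,t2,t3},{t1,t2,t5},{t1,t4,t5},{t2,t4,t5}} V5={{t4},{t1,t4},{t2,t4},{t3,t4},{t4,t5},{t1,t4,t5},{t2,t4,t5}}
  V12={{t1,t4},{t1,t5},{t2,t4},{t2,t5},{t3,t4},{t3,t5},{t1,t2,t5},{t1,t4,t5},{t2,t4,t5}} V13={{t2},{t1,t2},{t2,t3},{t2,t4},{t2,t5},{t1,t2,t3},{t1,t2,t5},{t2,t4,t5}} V14={{t3},{t1,t3},{t1,t4},{t1,t5},{t2,t3},{t2,t4},{t2,t5},{t3,t4},{t3,t5},{t1,t2,t3},{t1,t2,t5},{t1,t4,t5},{t2,t4,t5}} V15={{t1,t4},{t2,t4},{t3,t4},{t1,t4,t5},{t2,t4,t5}} V23={{t2,t4},{t2,t5},{t1,t2,t5},{t2,t4,t5}} V24={{t4},{t5},{t1,t4},{t1,t5},{t2,t4},{t2,t5},{t3,t4},{t3,t5},{t4,t5},{t1,t2,t5},{t1,t4,t5},{t2,t4,t5}} V25={{t4},{t1,t4},{t2,t4},{t3,t4},{t4,t5},{t1,t4,t5},{t2,t4,t5}} V34={{t2,t3},{t2,t4},{t2,t5},{t1,t2,t3},{t1,t2,t5},{t2,t4,t5}} V35={{t2,t4},{t2,t4,t5}} V45={{t4},{t1,t4},{t2,t4},{t3,t4},{t4,t5},{t1,t4,t5},{t2,t4,t5}}
  V123={{t2,t4},{t2,t5},{t1,t2,t5},{t2,t4,t5}} V124={{t1,t4},{t1,t5},{t2,t4},{t2,t5},{t3,t4},{t3,t5},{t1,t2,t5},{t1,t4,t5},{t2,t4,t5}} V125={{t1,t4},{t2,t4},{t3,t4},{t1,t4,t5},{t2,t4,t5}} V134={{t2,t3},{t2,t4},{t2,t5},{t1,t2,t3},{t1,t2,t5},{t2,t4,t5}} V135={{t2,t4},{t2,t4,t5}} V145={{t1,t4},{t2,t4},{t3,t4},{t1,t4,t5},{t2,t4,t5}} V234={{t2,t4},{t2,t5},{t1,t2,t5},{t2,t4,t5}} V235={{t2,t4},{t2,t4,t5}} V245={{t4},{t1,t4},{t2,t4},{t3,t4},{t4,t5},{t1,t4,t5},{t2,t4,t5}} V345={{t2,t4},{t2,t4,t5}}
  V1234={{t2,t4},{t2,t5},{t1,t2,t5},{t2,t4,t5}} V1235={{t2,t4},{t2,t4,t5}} V1245={{t1,t4},{t2,t4},{t3,t4},{t1,t4,t5},{t2,t4,t5}} V1345={{t2,t4},{t2,t4,t5}} V2345={{t2,t4},{t2,t4,t5}}
  V12345={{t2,t4},{t2,t4,t5}}
components per intersection:
  V1: {{t1},{t2},{t3},{t1,t2},{t1,t3},{t1,t4},{t1,t5},{t2,t3},{t2,t4},{t2,t5},{t3,t4},{t3,t5},{t1,t2,t3},{t1,t2,t5},{t1,t4,t5},{t2,t4,t5}}
  V2: {{t4},{t5},{t1,t4},{t1,t5},{t2,t4},{t2,t5},{t3,t4},{t3,t5},{t4,t5},{t1,t2,t5},{t1,t4,t5},{t2,t4,t5}}
  V3: {{t2},{t1,t2},{t2,t3},{t2,t4},{t2,t5},{t1,t2,t3},{t1,t2,t5},{t2,t4,t5}}
  V4: {{t3},{t4},{t5},{t1,t3},{t1,t4},{t1,t5},{t2,t3},{t2,t4},{t2,t5},{t3,t4},{t3,t5},{t4,t5},{t1,t2,t3},{t1,t2,t5},{t1,t4,t5},{t2,t4,t5}}
  V5: {{t4},{t1,t4},{t2,t4},{t3,t4},{t4,t5},{t1,t4,t5},{t2,t4,t5}}
  V12: {{t1,t4},{t1,t5},{t2,t4},{t2,t5},{t1,t2,t5},{t1,t4,t5},{t2,t4,t5}} {{t3,t4}} {{t3,t5}}
  V13: {{t2},{t1,t2},{t2,t3},{t2,t4},{t2,t5},{t1,t2,t3},{t1,t2,t5},{t2,t4,t5}}
  V14: {{t3},{t1,t3},{t2,t3},{t3,t4},{t3,t5},{t1,t2,t3}} {{t1,t4},{t1,t5},{t2,t4},{t2,t5},{t1,t2,t5},{t1,t4,t5},{t2,t4,t5}}
  V15: {{t1,t4},{t1,t4,t5}} {{t2,t4},{t2,t4,t5}} {{t3,t4}}
  V23: {{t2,t4},{t2,t5},{t1,t2,t5},{t2,t4,t5}}
  V24: {{t4},{t5},{t1,t4},{t1,t5},{t2,t4},{t2,t5},{t3,t4},{t3,t5},{t4,t5},{t1,t2,t5},{t1,t4,t5},{t2,t4,t5}}
  V25: {{t4},{t1,t4},{t2,t4},{t3,t4},{t4,t5},{t1,t4,t5},{t2,t4,t5}}
  V34: {{t2,t3},{t1,t2,t3}} {{t2,t4},{t2,t5},{t1,t2,t5},{t2,t4,t5}}
  V35: {{t2,t4},{t2,t4,t5}}
  V45: {{t4},{t1,t4},{t2,t4},{t3,t4},{t4,t5},{t1,t4,t5},{t2,t4,t5}}
  V123: {{t2,t4},{t2,t5},{t1,t2,t5},{t2,t4,t5}}
  V124: {{t1,t4},{t1,t5},{t2,t4},{t2,t5},{t1,t2,t5},{t1,t4,t5},{t2,t4,t5}} {{t3,t4}} {{t3,t5}}
  V125: {{t1,t4},{t1,t4,t5}} {{t2,t4},{t2,t4,t5}} {{t3,t4}}
  V134: {{t2,t3},{t1,t2,t3}} {{t2,t4},{t2,t5},{t1,t2,t5},{t2,t4,t5}}
  V135: {{t2,t4},{t2,t4,t5}}
  V145: {{t1,t4},{t1,t4,t5}} {{t2,t4},{t2,t4,t5}} {{t3,t4}}
  V234: {{t2,t4},{t2,t5},{t1,t2,t5},{t2,t4,t5}}
  V235: {{t2,t4},{t2,t4,t5}}
  V245: {{t4},{t1,t4},{t2,t4},{t3,t4},{t4,t5},{t1,t4,t5},{t2,t4,t5}}
  V345: {{t2,t4},{t2,t4,t5}}
  V1234: {{t2,t4},{t2,t5},{t1,t2,t5},{t2,t4,t5}}
  V1235: {{t2,t4},{t2,t4,t5}}
  V1245: {{t1,t4},{t1,t4,t5}} {{t2,t4},{t2,t4,t5}} {{t3,t4}}
  V1345: {{t2,t4},{t2,t4,t5}}
  V2345: {{t2,t4},{t2,t4,t5}}
  V12345: {{t2,t4},{t2,t4,t5}}
C dims 5,16,17,7; δ0: rk 4, SNF 1^4; δ1: rk 11, SNF 1^11; δ2: rk 6, SNF 1^6
degree 0: 5−4−0 = 1 → Ȟ^0 ≅ Z
degree 1: 16−11−4 = 1 → Ȟ^1 ≅ Z
degree 2: 17−6−11 = 0 → Ȟ^2 ≅ 0


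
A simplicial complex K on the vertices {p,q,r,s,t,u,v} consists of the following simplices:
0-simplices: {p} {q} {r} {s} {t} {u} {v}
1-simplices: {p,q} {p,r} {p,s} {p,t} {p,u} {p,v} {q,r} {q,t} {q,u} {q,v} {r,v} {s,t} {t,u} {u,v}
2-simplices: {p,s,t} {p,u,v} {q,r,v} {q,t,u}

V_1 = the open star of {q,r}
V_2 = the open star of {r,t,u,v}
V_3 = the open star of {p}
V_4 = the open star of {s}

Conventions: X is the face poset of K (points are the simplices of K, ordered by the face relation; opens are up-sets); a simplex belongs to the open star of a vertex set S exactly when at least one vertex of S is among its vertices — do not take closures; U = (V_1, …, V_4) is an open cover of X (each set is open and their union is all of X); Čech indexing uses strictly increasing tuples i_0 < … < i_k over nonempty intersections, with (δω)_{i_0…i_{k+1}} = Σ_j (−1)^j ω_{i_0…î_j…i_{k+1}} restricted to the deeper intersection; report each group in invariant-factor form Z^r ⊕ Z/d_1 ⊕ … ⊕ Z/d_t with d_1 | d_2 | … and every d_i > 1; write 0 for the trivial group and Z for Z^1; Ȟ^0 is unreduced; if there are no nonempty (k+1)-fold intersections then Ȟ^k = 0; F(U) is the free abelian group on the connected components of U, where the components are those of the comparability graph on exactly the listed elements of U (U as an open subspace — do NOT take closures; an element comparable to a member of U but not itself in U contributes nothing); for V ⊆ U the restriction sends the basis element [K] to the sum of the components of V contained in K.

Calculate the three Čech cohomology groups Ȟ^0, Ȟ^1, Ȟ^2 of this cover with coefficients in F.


nerve simplices:
  V1={{q},{r},{p,q},{p,r},{q,r},{q,t},{q,u},{q,v},{r,v},{q,r,v},{q,t,u}} V2={{r},{t},{u},{v},{p,r},{p,t},{p,u},{p,v},{q,r},{q,t},{q,u},{q,v},{r,v},{s,t},{t,u},{u,v},{p,s,t},{p,u,v},{q,r,v},{q,t,u}} V3={{p},{p,q},{p,r},{p,s},{p,t},{p,u},{p,v},{p,s,t},{p,u,v}} V4={{s},{p,s},{s,t},{p,s,t}}
  V12={{r},{p,r},{q,r},{q,t},{q,u},{q,v},{r,v},{q,r,v},{q,t,u}} V13={{p,q},{p,r}} V23={{p,r},{p,t},{p,u},{p,v},{p,s,t},{p,u,v}} V24={{s,t},{p,s,t}} V34={{p,s},{p,s,t}}
  V123={{p,r}} V234={{p,s,t}}
components per intersection:
  V1: {{q},{r},{p,q},{p,r},{q,r},{q,t},{q,u},{q,v},{r,v},{q,r,v},{q,t,u}}
  V2: {{r},{t},{u},{v},{p,r},{p,t},{p,u},{p,v},{q,r},{q,t},{q,u},{q,v},{r,v},{s,t},{t,u},{u,v},{p,s,t},{p,u,v},{q,r,v},{q,t,u}}
  V3: {{p},{p,q},{p,r},{p,s},{p,t},{p,u},{p,v},{p,s,t},{p,u,v}}
  V4: {{s},{p,s},{s,t},{p,s,t}}
  V12: {{r},{p,r},{q,r},{q,v},{r,v},{q,r,v}} {{q,t},{q,u},{q,t,u}}
  V13: {{p,q}} {{p,r}}
  V23: {{p,r}} {{p,t},{p,s,t}} {{p,u},{p,v},{p,u,v}}
  V24: {{s,t},{p,s,t}}
  V34: {{p,s},{p,s,t}}
  V123: {{p,r}}
  V234: {{p,s,t}}
C dims 4,9,2; δ0: rk 3, SNF 1^3; δ1: rk 2, SNF 1^2
degree 0: 4−3−0 = 1 → Ȟ^0 ≅ Z
degree 1: 9−2−3 = 4 → Ȟ^1 ≅ Z^4
degree 2: 2−0−2 = 0 → Ȟ^2 ≅ 0

Ȟ^0 ≅ Z,  Ȟ^1 ≅ Z^4,  Ȟ^2 ≅ 0
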